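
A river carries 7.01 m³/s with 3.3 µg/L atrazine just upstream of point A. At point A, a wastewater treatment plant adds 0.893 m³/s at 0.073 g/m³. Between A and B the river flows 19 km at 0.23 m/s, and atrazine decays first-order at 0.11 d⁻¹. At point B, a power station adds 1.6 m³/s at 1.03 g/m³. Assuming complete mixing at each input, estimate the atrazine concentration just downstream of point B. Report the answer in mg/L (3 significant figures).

3.3 µg/L = 0.0033 mg/L.
After input A: C = (7.01·0.0033 + 0.893·0.073) / 7.903 = 0.01118 mg/L.
Over the 19 km reach to input B (t = 8.261e+04 s = 0.9561 d), decay gives C = 0.01118·exp(−0.11·0.9561) = 0.01006 mg/L.
After input B: C = (7.903·0.01006 + 1.6·1.03) / 9.503 = 0.1818 mg/L.

0.182 mg/L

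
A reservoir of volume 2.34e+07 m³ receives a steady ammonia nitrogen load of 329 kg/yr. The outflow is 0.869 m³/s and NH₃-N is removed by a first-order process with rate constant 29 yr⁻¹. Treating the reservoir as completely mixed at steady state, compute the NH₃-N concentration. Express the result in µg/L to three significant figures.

Outflow Q = 0.869 m³/s × 3.156e+07 s/yr = 2.742e+07 m³/yr.
Steady-state CSTR mass balance: W = Q·C + k·V·C, so C = W/(Q + kV).
Q + kV = 2.742e+07 + 29·2.34e+07 = 7.06e+08 m³/yr.
C = 329/7.06e+08 = 4.66e-07 kg/m³ = 0.000466 mg/L = 0.466 µg/L.

0.466 µg/L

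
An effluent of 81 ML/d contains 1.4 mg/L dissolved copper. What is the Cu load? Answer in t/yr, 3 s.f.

81 ML/d = 0.9375 m³/s.
Mass flux = Q·C = 0.9375 m³/s × 1.4 g/m³ = 1.312 g/s.
= 1.312 g/s × 31.56 = 41.42 t/yr.

41.4 t/yr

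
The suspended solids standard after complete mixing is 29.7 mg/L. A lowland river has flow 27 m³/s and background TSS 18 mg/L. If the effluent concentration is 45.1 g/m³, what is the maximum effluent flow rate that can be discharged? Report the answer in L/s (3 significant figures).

20500 L/s

Mass balance at complete mixing: C_std·(Q_w + Q_r) = Q_w·C_e + Q_r·C_b.
Rearranging, Q_w = Q_r·(C_std − C_b)/(C_e − C_std) = 27·(29.7 − 18) / (45.1 − 29.7) = 20.51 m³/s.
= 2.051e+04 L/s.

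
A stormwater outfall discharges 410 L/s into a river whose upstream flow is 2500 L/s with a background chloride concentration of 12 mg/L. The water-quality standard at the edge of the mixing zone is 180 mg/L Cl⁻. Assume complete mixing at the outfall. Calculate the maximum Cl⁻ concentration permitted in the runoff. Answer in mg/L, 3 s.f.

410 L/s = 0.41 m³/s.
2500 L/s = 2.5 m³/s.
Mass balance: 180·2.91 = 0.41·Cₑ + 2.5·12.
Cₑ = (523.8 − 30) / 0.41 = 1204 mg/L.

1200 mg/L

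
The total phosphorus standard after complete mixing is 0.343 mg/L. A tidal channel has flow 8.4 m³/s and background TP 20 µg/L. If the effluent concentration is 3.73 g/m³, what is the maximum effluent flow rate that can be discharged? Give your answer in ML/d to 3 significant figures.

69.2 ML/d

20 µg/L = 0.02 mg/L.
Mass balance at complete mixing: C_std·(Q_w + Q_r) = Q_w·C_e + Q_r·C_b.
Rearranging, Q_w = Q_r·(C_std − C_b)/(C_e − C_std) = 8.4·(0.343 − 0.02) / (3.73 − 0.343) = 0.8011 m³/s.
= 69.21 ML/d.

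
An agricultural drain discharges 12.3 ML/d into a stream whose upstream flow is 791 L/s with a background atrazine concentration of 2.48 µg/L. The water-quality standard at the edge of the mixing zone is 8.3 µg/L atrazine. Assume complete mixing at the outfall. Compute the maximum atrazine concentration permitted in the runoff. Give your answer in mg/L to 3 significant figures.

12.3 ML/d = 0.1424 m³/s.
791 L/s = 0.791 m³/s.
2.48 µg/L = 0.00248 mg/L.
8.3 µg/L = 0.0083 mg/L.
Mass balance: 0.0083·0.9334 = 0.1424·Cₑ + 0.791·0.00248.
Cₑ = (0.007747 − 0.001962) / 0.1424 = 0.04064 mg/L.

0.0406 mg/L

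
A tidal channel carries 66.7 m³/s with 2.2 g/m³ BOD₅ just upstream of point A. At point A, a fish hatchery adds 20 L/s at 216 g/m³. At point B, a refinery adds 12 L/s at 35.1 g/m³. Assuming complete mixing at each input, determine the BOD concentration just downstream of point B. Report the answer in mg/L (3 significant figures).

20 L/s = 0.02 m³/s.
After input A: C = (66.7·2.2 + 0.02·216) / 66.72 = 2.264 mg/L.
12 L/s = 0.012 m³/s.
After input B: C = (66.72·2.264 + 0.012·35.1) / 66.73 = 2.27 mg/L.

2.27 mg/L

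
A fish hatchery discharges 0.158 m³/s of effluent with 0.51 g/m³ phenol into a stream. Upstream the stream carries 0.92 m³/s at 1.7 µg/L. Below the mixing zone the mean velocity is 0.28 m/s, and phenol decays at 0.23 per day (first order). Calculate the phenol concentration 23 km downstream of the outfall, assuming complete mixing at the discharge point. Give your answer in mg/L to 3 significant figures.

0.0612 mg/L

1.7 µg/L = 0.0017 mg/L.
After complete mixing, C₀ = (0.158·0.51 + 0.92·0.0017) / 1.078 = 0.0762 mg/L.
Travel time t = 2.3e+04 m / 0.28 m/s = 8.214e+04 s = 0.9507 d.
C = 0.0762·exp(−0.23·0.9507) = 0.0762·0.8036 = 0.06123 mg/L.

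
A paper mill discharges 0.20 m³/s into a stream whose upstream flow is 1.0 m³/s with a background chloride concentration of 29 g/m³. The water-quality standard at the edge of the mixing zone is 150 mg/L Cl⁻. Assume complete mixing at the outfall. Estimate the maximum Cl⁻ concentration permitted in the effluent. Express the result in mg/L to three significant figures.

755 mg/L

Mass balance: 150·1.2 = 0.2·Cₑ + 1·29.
Cₑ = (180 − 29) / 0.2 = 755 mg/L.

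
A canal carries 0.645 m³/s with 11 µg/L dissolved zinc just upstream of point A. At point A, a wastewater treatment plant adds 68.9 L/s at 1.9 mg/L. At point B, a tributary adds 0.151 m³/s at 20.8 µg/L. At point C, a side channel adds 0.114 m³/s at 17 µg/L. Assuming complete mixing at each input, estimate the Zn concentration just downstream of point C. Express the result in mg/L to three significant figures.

11 µg/L = 0.011 mg/L.
68.9 L/s = 0.0689 m³/s.
After input A: C = (0.645·0.011 + 0.0689·1.9) / 0.7139 = 0.1933 mg/L.
20.8 µg/L = 0.0208 mg/L.
After input B: C = (0.7139·0.1933 + 0.151·0.0208) / 0.8649 = 0.1632 mg/L.
17 µg/L = 0.017 mg/L.
After input C: C = (0.8649·0.1632 + 0.114·0.017) / 0.9789 = 0.1462 mg/L.

0.146 mg/L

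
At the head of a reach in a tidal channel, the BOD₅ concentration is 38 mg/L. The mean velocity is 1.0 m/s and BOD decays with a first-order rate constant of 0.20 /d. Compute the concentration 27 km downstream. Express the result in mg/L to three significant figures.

35.7 mg/L

Travel time t = 27 km / 1.0 m/s = 2.7e+04/1.0 = 2.7e+04 s = 0.3125 d.
First-order decay: C = 38·exp(−0.20·0.3125) = 38·0.9394 = 35.7 mg/L.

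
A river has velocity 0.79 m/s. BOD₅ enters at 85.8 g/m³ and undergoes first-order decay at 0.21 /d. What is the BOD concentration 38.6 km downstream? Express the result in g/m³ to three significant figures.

Travel time t = 38.6 km / 0.79 m/s = 3.86e+04/0.79 = 4.886e+04 s = 0.5655 d.
First-order decay: C = 85.8·exp(−0.21·0.5655) = 85.8·0.888 = 76.19 g/m³.

76.2 g/m³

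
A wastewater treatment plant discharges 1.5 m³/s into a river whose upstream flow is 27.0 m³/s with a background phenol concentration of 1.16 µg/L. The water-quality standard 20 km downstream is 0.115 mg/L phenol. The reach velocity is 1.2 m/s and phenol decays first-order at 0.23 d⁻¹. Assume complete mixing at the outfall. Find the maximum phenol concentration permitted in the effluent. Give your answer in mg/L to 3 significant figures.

1.16 µg/L = 0.00116 mg/L.
Travel time to the compliance point: t = 2e+04/1.2 = 1.667e+04 s = 0.1929 d; decay factor exp(−0.23·0.1929) = 0.9566.
So the concentration just after mixing may be at most 0.115/0.9566 = 0.1202 mg/L.
Mass balance: 0.1202·28.5 = 1.5·Cₑ + 27·0.00116.
Cₑ = (3.426 − 0.03132) / 1.5 = 2.263 mg/L.

2.26 mg/L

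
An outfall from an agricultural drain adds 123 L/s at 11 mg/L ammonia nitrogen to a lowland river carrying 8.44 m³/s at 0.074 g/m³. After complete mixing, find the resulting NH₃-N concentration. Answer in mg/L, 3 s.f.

0.231 mg/L

123 L/s = 0.123 m³/s.
By mass balance at complete mixing, C = (0.123·11 + 8.44·0.074) / (0.123 + 8.44) = 1.978/8.563 = 0.2309 mg/L.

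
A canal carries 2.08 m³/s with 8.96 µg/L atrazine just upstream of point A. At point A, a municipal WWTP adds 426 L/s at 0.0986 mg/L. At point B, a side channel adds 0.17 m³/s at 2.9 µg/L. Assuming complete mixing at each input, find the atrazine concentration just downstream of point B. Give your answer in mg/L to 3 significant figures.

0.0228 mg/L

8.96 µg/L = 0.00896 mg/L.
426 L/s = 0.426 m³/s.
After input A: C = (2.08·0.00896 + 0.426·0.0986) / 2.506 = 0.0242 mg/L.
2.9 µg/L = 0.0029 mg/L.
After input B: C = (2.506·0.0242 + 0.17·0.0029) / 2.676 = 0.02285 mg/L.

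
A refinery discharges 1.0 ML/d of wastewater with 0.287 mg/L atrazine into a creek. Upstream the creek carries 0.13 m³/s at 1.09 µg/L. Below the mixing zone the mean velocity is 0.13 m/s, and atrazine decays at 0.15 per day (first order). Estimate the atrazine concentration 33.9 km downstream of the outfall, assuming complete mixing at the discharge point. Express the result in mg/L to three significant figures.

1.0 ML/d = 0.01157 m³/s.
1.09 µg/L = 0.00109 mg/L.
After complete mixing, C₀ = (0.01157·0.287 + 0.13·0.00109) / 0.1416 = 0.02446 mg/L.
Travel time t = 3.39e+04 m / 0.13 m/s = 2.608e+05 s = 3.018 d.
C = 0.02446·exp(−0.15·3.018) = 0.02446·0.6359 = 0.01556 mg/L.

0.0156 mg/L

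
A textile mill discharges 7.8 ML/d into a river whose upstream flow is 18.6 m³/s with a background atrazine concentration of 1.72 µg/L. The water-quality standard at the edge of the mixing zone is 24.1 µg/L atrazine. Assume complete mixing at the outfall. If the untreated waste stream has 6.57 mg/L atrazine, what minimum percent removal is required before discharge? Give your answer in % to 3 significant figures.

29.5 %

7.8 ML/d = 0.09028 m³/s.
1.72 µg/L = 0.00172 mg/L.
24.1 µg/L = 0.0241 mg/L.
Mass balance: 0.0241·18.69 = 0.09028·Cₑ + 18.6·0.00172.
Cₑ = (0.4504 − 0.03199) / 0.09028 = 4.635 mg/L.
Required removal = 1 − 4.635/6.57 = 29.45 %.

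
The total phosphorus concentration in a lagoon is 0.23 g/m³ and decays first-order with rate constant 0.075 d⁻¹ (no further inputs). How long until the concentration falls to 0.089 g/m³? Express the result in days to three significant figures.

12.7 d

t = ln(C₀/C)/k = ln(0.23/0.089)/0.075 = 0.9494/0.075 = 12.66 d.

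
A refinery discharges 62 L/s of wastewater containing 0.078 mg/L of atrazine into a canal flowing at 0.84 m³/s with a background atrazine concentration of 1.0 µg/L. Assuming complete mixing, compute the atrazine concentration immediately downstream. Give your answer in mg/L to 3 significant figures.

62 L/s = 0.062 m³/s.
1.0 µg/L = 0.001 mg/L.
Conservation of mass across the mixing zone: C = (0.062·0.078 + 0.84·0.001) / (0.062 + 0.84) = 0.005676/0.902 = 0.006293 mg/L.

0.00629 mg/L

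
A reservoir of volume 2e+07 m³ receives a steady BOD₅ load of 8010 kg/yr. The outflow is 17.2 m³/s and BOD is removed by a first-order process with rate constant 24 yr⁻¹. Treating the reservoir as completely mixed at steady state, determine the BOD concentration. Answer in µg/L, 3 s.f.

Outflow Q = 17.2 m³/s × 3.156e+07 s/yr = 5.428e+08 m³/yr.
Steady-state CSTR mass balance: W = Q·C + k·V·C, so C = W/(Q + kV).
Q + kV = 5.428e+08 + 24·2e+07 = 1.023e+09 m³/yr.
C = 8010/1.023e+09 = 7.832e-06 kg/m³ = 0.007832 mg/L = 7.832 µg/L.

7.83 µg/L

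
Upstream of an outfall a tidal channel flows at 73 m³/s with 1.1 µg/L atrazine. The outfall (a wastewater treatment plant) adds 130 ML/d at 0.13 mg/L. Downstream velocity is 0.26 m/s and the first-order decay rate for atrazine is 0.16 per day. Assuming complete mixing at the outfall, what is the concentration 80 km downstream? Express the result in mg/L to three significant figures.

130 ML/d = 1.505 m³/s.
1.1 µg/L = 0.0011 mg/L.
After complete mixing, C₀ = (1.505·0.13 + 73·0.0011) / 74.5 = 0.003703 mg/L.
Travel time t = 8e+04 m / 0.26 m/s = 3.077e+05 s = 3.561 d.
C = 0.003703·exp(−0.16·3.561) = 0.003703·0.5656 = 0.002095 mg/L.

0.00209 mg/L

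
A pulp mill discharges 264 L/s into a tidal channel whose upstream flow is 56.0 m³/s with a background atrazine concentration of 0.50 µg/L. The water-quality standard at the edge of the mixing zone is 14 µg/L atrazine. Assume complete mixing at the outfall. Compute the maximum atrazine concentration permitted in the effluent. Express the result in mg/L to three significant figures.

264 L/s = 0.264 m³/s.
0.50 µg/L = 0.0005 mg/L.
14 µg/L = 0.014 mg/L.
Mass balance: 0.014·56.26 = 0.264·Cₑ + 56·0.0005.
Cₑ = (0.7877 − 0.028) / 0.264 = 2.878 mg/L.

2.88 mg/L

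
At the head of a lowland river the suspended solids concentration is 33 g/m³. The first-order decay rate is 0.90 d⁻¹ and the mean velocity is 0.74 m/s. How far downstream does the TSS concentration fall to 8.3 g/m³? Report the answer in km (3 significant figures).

98.1 km

From C = C₀·e^(−kt), t = ln(C₀/C)/k = ln(33/8.3)/0.90 = 1.38/0.90 = 1.534 d.
Distance = v·t = 0.74 m/s × 1.325e+05 s = 9.805e+04 m = 98.05 km.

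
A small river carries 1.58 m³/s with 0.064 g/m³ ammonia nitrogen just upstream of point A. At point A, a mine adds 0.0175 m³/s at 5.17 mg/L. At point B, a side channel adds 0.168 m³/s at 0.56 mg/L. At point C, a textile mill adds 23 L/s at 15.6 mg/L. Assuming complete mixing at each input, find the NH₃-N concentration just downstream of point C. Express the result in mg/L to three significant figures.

After input A: C = (1.58·0.064 + 0.0175·5.17) / 1.598 = 0.1199 mg/L.
After input B: C = (1.598·0.1199 + 0.168·0.56) / 1.766 = 0.1618 mg/L.
23 L/s = 0.023 m³/s.
After input C: C = (1.766·0.1618 + 0.023·15.6) / 1.788 = 0.3603 mg/L.

0.360 mg/L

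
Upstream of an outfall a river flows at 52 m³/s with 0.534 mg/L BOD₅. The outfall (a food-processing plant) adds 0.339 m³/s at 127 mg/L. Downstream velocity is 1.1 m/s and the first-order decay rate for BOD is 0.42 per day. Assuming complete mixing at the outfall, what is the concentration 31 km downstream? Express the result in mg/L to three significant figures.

1.18 mg/L

After complete mixing, C₀ = (0.339·127 + 52·0.534) / 52.34 = 1.353 mg/L.
Travel time t = 3.1e+04 m / 1.1 m/s = 2.818e+04 s = 0.3262 d.
C = 1.353·exp(−0.42·0.3262) = 1.353·0.872 = 1.18 mg/L.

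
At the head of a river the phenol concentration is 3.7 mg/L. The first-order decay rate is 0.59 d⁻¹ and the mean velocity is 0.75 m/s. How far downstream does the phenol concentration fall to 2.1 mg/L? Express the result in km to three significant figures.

62.2 km

From C = C₀·e^(−kt), t = ln(C₀/C)/k = ln(3.7/2.1)/0.59 = 0.5664/0.59 = 0.96 d.
Distance = v·t = 0.75 m/s × 8.294e+04 s = 6.221e+04 m = 62.21 km.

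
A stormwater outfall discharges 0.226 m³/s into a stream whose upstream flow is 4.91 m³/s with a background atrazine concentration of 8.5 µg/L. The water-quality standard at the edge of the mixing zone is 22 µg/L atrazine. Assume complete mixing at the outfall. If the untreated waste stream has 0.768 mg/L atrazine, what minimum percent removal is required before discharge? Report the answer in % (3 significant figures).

8.5 µg/L = 0.0085 mg/L.
22 µg/L = 0.022 mg/L.
Mass balance: 0.022·5.136 = 0.226·Cₑ + 4.91·0.0085.
Cₑ = (0.113 − 0.04174) / 0.226 = 0.3153 mg/L.
Required removal = 1 − 0.3153/0.768 = 58.95 %.

58.9 %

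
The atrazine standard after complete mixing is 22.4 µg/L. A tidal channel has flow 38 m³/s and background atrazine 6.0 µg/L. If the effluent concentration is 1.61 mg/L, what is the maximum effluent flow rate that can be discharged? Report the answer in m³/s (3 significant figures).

6.0 µg/L = 0.006 mg/L.
22.4 µg/L = 0.0224 mg/L.
Mass balance at complete mixing: C_std·(Q_w + Q_r) = Q_w·C_e + Q_r·C_b.
Rearranging, Q_w = Q_r·(C_std − C_b)/(C_e − C_std) = 38·(0.0224 − 0.006) / (1.61 − 0.0224) = 0.3925 m³/s.

0.393 m³/s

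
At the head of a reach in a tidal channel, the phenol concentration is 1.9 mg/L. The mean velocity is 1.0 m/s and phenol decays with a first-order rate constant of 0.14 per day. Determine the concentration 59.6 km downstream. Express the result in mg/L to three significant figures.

Travel time t = 59.6 km / 1.0 m/s = 5.96e+04/1.0 = 5.96e+04 s = 0.6898 d.
First-order decay: C = 1.9·exp(−0.14·0.6898) = 1.9·0.9079 = 1.725 mg/L.

1.73 mg/L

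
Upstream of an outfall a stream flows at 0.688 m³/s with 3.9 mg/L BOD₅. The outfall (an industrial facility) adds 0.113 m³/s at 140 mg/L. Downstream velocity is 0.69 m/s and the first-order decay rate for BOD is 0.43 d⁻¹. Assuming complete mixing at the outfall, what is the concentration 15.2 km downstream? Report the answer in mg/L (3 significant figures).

20.7 mg/L

After complete mixing, C₀ = (0.113·140 + 0.688·3.9) / 0.801 = 23.1 mg/L.
Travel time t = 1.52e+04 m / 0.69 m/s = 2.203e+04 s = 0.255 d.
C = 23.1·exp(−0.43·0.255) = 23.1·0.8962 = 20.7 mg/L.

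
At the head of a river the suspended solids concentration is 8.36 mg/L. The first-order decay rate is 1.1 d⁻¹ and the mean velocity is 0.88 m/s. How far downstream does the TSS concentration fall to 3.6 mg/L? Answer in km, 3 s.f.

From C = C₀·e^(−kt), t = ln(C₀/C)/k = ln(8.36/3.6)/1.1 = 0.8425/1.1 = 0.7659 d.
Distance = v·t = 0.88 m/s × 6.618e+04 s = 5.824e+04 m = 58.24 km.

58.2 km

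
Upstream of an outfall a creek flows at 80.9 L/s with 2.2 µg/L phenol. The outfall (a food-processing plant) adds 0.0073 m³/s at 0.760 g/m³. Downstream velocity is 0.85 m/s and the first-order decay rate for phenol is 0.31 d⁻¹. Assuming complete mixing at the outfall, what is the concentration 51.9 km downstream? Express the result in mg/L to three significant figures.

0.0521 mg/L

80.9 L/s = 0.0809 m³/s.
2.2 µg/L = 0.0022 mg/L.
After complete mixing, C₀ = (0.0073·0.76 + 0.0809·0.0022) / 0.0882 = 0.06492 mg/L.
Travel time t = 5.19e+04 m / 0.85 m/s = 6.106e+04 s = 0.7067 d.
C = 0.06492·exp(−0.31·0.7067) = 0.06492·0.8033 = 0.05215 mg/L.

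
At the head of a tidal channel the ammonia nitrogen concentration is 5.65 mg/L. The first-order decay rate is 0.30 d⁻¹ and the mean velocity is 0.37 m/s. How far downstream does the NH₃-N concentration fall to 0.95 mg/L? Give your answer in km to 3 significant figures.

From C = C₀·e^(−kt), t = ln(C₀/C)/k = ln(5.65/0.95)/0.30 = 1.783/0.30 = 5.943 d.
Distance = v·t = 0.37 m/s × 5.135e+05 s = 1.9e+05 m = 190 km.

190 km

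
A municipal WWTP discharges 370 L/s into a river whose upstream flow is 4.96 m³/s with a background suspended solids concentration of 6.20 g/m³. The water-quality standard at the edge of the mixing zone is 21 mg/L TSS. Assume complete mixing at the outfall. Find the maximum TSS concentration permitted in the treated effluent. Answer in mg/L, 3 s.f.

370 L/s = 0.37 m³/s.
Mass balance: 21·5.33 = 0.37·Cₑ + 4.96·6.2.
Cₑ = (111.9 − 30.75) / 0.37 = 219.4 mg/L.

219 mg/L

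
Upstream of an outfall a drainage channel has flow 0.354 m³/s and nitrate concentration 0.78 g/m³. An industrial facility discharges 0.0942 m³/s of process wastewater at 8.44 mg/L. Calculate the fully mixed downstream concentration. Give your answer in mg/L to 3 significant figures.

By mass balance at complete mixing, C = (0.0942·8.44 + 0.354·0.78) / (0.0942 + 0.354) = 1.071/0.4482 = 2.39 mg/L.

2.39 mg/L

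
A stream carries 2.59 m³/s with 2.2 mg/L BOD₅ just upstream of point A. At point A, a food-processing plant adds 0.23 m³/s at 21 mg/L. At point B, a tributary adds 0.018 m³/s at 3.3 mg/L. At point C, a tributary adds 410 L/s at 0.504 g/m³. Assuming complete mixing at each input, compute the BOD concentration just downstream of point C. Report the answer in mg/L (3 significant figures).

After input A: C = (2.59·2.2 + 0.23·21) / 2.82 = 3.733 mg/L.
After input B: C = (2.82·3.733 + 0.018·3.3) / 2.838 = 3.731 mg/L.
410 L/s = 0.41 m³/s.
After input C: C = (2.838·3.731 + 0.41·0.504) / 3.248 = 3.323 mg/L.

3.32 mg/L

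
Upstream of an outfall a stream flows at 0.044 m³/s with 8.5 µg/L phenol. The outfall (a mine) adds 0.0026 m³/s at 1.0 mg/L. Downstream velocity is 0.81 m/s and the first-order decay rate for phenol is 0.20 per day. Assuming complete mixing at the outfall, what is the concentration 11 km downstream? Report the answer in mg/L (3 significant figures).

8.5 µg/L = 0.0085 mg/L.
After complete mixing, C₀ = (0.0026·1 + 0.044·0.0085) / 0.0466 = 0.06382 mg/L.
Travel time t = 1.1e+04 m / 0.81 m/s = 1.358e+04 s = 0.1572 d.
C = 0.06382·exp(−0.20·0.1572) = 0.06382·0.9691 = 0.06184 mg/L.

0.0618 mg/L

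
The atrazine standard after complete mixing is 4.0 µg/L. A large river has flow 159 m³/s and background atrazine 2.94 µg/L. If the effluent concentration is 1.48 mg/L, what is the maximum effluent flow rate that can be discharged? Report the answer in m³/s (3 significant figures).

0.114 m³/s

2.94 µg/L = 0.00294 mg/L.
4.0 µg/L = 0.004 mg/L.
Mass balance at complete mixing: C_std·(Q_w + Q_r) = Q_w·C_e + Q_r·C_b.
Rearranging, Q_w = Q_r·(C_std − C_b)/(C_e − C_std) = 159·(0.004 − 0.00294) / (1.48 − 0.004) = 0.1142 m³/s.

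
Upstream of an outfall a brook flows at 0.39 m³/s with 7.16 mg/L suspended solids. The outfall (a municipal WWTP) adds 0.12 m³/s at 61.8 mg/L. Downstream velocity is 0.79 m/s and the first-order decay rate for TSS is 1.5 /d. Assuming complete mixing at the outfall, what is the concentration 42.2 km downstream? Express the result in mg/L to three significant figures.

After complete mixing, C₀ = (0.12·61.8 + 0.39·7.16) / 0.51 = 20.02 mg/L.
Travel time t = 4.22e+04 m / 0.79 m/s = 5.342e+04 s = 0.6183 d.
C = 20.02·exp(−1.5·0.6183) = 20.02·0.3956 = 7.918 mg/L.

7.92 mg/L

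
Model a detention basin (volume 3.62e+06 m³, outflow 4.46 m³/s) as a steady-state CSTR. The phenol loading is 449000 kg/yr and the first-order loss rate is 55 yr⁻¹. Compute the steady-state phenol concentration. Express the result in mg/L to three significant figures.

Outflow Q = 4.46 m³/s × 3.156e+07 s/yr = 1.407e+08 m³/yr.
Steady-state CSTR mass balance: W = Q·C + k·V·C, so C = W/(Q + kV).
Q + kV = 1.407e+08 + 55·3.62e+06 = 3.398e+08 m³/yr.
C = 449000/3.398e+08 = 0.001321 kg/m³ = 1.321 mg/L.

1.32 mg/L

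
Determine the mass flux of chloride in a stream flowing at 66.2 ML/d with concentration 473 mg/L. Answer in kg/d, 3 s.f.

66.2 ML/d = 0.7662 m³/s.
Mass flux = Q·C = 0.7662 m³/s × 473 g/m³ = 362.4 g/s.
= 362.4 g/s × 86.4 = 3.131e+04 kg/d.

31300 kg/d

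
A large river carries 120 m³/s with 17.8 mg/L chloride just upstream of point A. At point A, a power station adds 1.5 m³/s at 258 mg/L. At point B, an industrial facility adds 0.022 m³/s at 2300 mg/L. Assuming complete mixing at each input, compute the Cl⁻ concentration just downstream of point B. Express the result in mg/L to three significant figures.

After input A: C = (120·17.8 + 1.5·258) / 121.5 = 20.77 mg/L.
After input B: C = (121.5·20.77 + 0.022·2300) / 121.5 = 21.18 mg/L.

21.2 mg/L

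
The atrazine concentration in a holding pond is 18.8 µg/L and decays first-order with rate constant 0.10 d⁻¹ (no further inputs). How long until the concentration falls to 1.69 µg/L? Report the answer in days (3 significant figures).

t = ln(C₀/C)/k = ln(18.8/1.69)/0.10 = 2.409/0.10 = 24.09 d.

24.1 d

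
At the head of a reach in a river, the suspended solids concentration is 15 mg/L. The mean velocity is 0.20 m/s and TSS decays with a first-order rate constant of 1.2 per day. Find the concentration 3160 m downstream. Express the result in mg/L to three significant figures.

12.0 mg/L

Travel time t = 3160 m / 0.20 m/s = 3160/0.20 = 1.58e+04 s = 0.1829 d.
First-order decay: C = 15·exp(−1.2·0.1829) = 15·0.803 = 12.04 mg/L.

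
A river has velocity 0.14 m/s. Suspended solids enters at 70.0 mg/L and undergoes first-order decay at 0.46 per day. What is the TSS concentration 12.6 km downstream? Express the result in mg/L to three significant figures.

43.4 mg/L

Travel time t = 12.6 km / 0.14 m/s = 1.26e+04/0.14 = 9e+04 s = 1.042 d.
First-order decay: C = 70.0·exp(−0.46·1.042) = 70.0·0.6193 = 43.35 mg/L.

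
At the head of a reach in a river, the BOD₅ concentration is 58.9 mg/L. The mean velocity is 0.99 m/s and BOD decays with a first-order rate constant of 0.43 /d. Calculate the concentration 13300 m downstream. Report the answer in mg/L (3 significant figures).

Travel time t = 13300 m / 0.99 m/s = 1.33e+04/0.99 = 1.343e+04 s = 0.1555 d.
First-order decay: C = 58.9·exp(−0.43·0.1555) = 58.9·0.9353 = 55.09 mg/L.

55.1 mg/L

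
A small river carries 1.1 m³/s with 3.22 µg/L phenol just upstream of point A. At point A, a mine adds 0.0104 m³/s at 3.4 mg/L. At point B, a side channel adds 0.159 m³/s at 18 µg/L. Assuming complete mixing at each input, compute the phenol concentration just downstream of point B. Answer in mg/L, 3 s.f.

0.0329 mg/L

3.22 µg/L = 0.00322 mg/L.
After input A: C = (1.1·0.00322 + 0.0104·3.4) / 1.11 = 0.03503 mg/L.
18 µg/L = 0.018 mg/L.
After input B: C = (1.11·0.03503 + 0.159·0.018) / 1.269 = 0.0329 mg/L.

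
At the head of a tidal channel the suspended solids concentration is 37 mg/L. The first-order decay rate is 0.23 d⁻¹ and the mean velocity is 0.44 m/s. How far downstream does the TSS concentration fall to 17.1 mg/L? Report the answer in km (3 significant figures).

From C = C₀·e^(−kt), t = ln(C₀/C)/k = ln(37/17.1)/0.23 = 0.7718/0.23 = 3.356 d.
Distance = v·t = 0.44 m/s × 2.899e+05 s = 1.276e+05 m = 127.6 km.

128 km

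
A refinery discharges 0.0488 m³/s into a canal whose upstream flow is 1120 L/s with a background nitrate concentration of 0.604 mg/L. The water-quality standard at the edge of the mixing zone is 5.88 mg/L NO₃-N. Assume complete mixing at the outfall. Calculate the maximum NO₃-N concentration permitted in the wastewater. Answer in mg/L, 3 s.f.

127 mg/L

1120 L/s = 1.12 m³/s.
Mass balance: 5.88·1.169 = 0.0488·Cₑ + 1.12·0.604.
Cₑ = (6.873 − 0.6765) / 0.0488 = 127 mg/L.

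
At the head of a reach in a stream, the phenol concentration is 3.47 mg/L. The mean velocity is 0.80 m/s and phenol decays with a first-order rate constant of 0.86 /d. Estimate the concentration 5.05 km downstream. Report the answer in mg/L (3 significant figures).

Travel time t = 5.05 km / 0.80 m/s = 5050/0.80 = 6312 s = 0.07306 d.
First-order decay: C = 3.47·exp(−0.86·0.07306) = 3.47·0.9391 = 3.259 mg/L.

3.26 mg/L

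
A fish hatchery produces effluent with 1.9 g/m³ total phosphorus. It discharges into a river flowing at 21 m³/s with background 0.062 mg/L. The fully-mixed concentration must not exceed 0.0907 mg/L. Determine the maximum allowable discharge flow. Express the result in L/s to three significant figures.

Mass balance at complete mixing: C_std·(Q_w + Q_r) = Q_w·C_e + Q_r·C_b.
Rearranging, Q_w = Q_r·(C_std − C_b)/(C_e − C_std) = 21·(0.0907 − 0.062) / (1.9 − 0.0907) = 0.3331 m³/s.
= 333.1 L/s.

333 L/s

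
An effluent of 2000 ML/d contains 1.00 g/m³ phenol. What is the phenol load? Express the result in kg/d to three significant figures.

2000 kg/d

2000 ML/d = 23.15 m³/s.
Mass flux = Q·C = 23.15 m³/s × 1 g/m³ = 23.15 g/s.
= 23.15 g/s × 86.4 = 2000 kg/d.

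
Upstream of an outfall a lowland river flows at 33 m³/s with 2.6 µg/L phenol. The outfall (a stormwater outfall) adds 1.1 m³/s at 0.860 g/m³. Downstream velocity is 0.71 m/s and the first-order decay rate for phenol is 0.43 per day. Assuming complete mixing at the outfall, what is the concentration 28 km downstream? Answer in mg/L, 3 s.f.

2.6 µg/L = 0.0026 mg/L.
After complete mixing, C₀ = (1.1·0.86 + 33·0.0026) / 34.1 = 0.03026 mg/L.
Travel time t = 2.8e+04 m / 0.71 m/s = 3.944e+04 s = 0.4564 d.
C = 0.03026·exp(−0.43·0.4564) = 0.03026·0.8218 = 0.02487 mg/L.

0.0249 mg/L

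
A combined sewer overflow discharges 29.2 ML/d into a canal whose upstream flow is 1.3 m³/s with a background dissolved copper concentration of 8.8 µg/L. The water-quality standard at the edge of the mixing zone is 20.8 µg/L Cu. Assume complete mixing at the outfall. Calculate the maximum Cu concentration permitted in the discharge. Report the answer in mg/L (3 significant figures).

29.2 ML/d = 0.338 m³/s.
8.8 µg/L = 0.0088 mg/L.
20.8 µg/L = 0.0208 mg/L.
Mass balance: 0.0208·1.638 = 0.338·Cₑ + 1.3·0.0088.
Cₑ = (0.03407 − 0.01144) / 0.338 = 0.06696 mg/L.

0.0670 mg/L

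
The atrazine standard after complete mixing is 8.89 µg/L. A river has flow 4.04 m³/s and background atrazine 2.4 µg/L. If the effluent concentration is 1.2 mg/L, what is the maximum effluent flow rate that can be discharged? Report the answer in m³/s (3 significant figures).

2.4 µg/L = 0.0024 mg/L.
8.89 µg/L = 0.00889 mg/L.
Mass balance at complete mixing: C_std·(Q_w + Q_r) = Q_w·C_e + Q_r·C_b.
Rearranging, Q_w = Q_r·(C_std − C_b)/(C_e − C_std) = 4.04·(0.00889 − 0.0024) / (1.2 − 0.00889) = 0.02201 m³/s.

0.0220 m³/s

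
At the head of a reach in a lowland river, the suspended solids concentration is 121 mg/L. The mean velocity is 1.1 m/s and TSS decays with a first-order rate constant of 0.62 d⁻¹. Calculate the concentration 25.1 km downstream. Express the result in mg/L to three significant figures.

103 mg/L

Travel time t = 25.1 km / 1.1 m/s = 2.51e+04/1.1 = 2.282e+04 s = 0.2641 d.
First-order decay: C = 121·exp(−0.62·0.2641) = 121·0.849 = 102.7 mg/L.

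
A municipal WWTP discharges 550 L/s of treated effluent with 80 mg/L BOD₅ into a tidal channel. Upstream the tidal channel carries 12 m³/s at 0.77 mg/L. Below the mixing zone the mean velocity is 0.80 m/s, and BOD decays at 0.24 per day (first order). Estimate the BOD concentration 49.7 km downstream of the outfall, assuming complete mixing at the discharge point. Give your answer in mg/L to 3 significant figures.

3.57 mg/L

550 L/s = 0.55 m³/s.
After complete mixing, C₀ = (0.55·80 + 12·0.77) / 12.55 = 4.242 mg/L.
Travel time t = 4.97e+04 m / 0.80 m/s = 6.212e+04 s = 0.719 d.
C = 4.242·exp(−0.24·0.719) = 4.242·0.8415 = 3.57 mg/L.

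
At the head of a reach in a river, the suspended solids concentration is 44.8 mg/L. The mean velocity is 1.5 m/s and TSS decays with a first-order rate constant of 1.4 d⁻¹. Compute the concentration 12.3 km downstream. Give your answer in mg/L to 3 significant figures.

Travel time t = 12.3 km / 1.5 m/s = 1.23e+04/1.5 = 8200 s = 0.09491 d.
First-order decay: C = 44.8·exp(−1.4·0.09491) = 44.8·0.8756 = 39.23 mg/L.

39.2 mg/L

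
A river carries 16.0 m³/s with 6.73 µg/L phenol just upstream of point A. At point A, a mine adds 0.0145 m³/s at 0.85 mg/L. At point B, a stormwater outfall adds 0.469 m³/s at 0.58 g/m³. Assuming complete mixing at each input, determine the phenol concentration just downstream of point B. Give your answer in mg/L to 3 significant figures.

0.0238 mg/L

6.73 µg/L = 0.00673 mg/L.
After input A: C = (16·0.00673 + 0.0145·0.85) / 16.01 = 0.007494 mg/L.
After input B: C = (16.01·0.007494 + 0.469·0.58) / 16.48 = 0.02378 mg/L.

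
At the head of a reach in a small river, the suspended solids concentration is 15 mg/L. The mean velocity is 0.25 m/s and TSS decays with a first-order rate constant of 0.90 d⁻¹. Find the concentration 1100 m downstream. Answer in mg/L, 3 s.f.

14.3 mg/L

Travel time t = 1100 m / 0.25 m/s = 1100/0.25 = 4400 s = 0.05093 d.
First-order decay: C = 15·exp(−0.90·0.05093) = 15·0.9552 = 14.33 mg/L.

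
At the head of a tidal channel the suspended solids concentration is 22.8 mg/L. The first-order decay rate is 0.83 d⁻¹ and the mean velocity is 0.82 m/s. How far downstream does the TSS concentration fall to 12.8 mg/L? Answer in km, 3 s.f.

49.3 km

From C = C₀·e^(−kt), t = ln(C₀/C)/k = ln(22.8/12.8)/0.83 = 0.5773/0.83 = 0.6956 d.
Distance = v·t = 0.82 m/s × 6.01e+04 s = 4.928e+04 m = 49.28 km.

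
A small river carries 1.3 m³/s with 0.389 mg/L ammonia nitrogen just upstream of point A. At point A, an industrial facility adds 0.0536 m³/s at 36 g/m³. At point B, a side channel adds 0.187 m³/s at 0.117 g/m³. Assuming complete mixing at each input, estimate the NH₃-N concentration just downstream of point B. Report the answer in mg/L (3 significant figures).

1.59 mg/L

After input A: C = (1.3·0.389 + 0.0536·36) / 1.354 = 1.799 mg/L.
After input B: C = (1.354·1.799 + 0.187·0.117) / 1.541 = 1.595 mg/L.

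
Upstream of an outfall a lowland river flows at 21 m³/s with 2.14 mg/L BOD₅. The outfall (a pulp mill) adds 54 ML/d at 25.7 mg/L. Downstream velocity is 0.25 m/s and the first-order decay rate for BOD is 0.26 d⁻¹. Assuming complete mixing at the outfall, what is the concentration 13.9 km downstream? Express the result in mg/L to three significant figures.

2.39 mg/L

54 ML/d = 0.625 m³/s.
After complete mixing, C₀ = (0.625·25.7 + 21·2.14) / 21.62 = 2.821 mg/L.
Travel time t = 1.39e+04 m / 0.25 m/s = 5.56e+04 s = 0.6435 d.
C = 2.821·exp(−0.26·0.6435) = 2.821·0.8459 = 2.386 mg/L.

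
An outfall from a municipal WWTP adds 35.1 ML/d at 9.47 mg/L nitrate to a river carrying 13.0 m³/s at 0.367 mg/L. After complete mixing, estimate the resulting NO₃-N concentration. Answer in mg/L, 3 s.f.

35.1 ML/d = 0.4062 m³/s.
By mass balance at complete mixing, C = (0.4062·9.47 + 13·0.367) / (0.4062 + 13) = 8.618/13.41 = 0.6428 mg/L.

0.643 mg/L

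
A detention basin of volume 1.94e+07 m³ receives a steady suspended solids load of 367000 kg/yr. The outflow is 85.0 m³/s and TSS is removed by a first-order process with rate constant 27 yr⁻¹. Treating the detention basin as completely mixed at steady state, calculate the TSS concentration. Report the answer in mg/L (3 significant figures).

0.114 mg/L

Outflow Q = 85.0 m³/s × 3.156e+07 s/yr = 2.682e+09 m³/yr.
Steady-state CSTR mass balance: W = Q·C + k·V·C, so C = W/(Q + kV).
Q + kV = 2.682e+09 + 27·1.94e+07 = 3.206e+09 m³/yr.
C = 367000/3.206e+09 = 0.0001145 kg/m³ = 0.1145 mg/L.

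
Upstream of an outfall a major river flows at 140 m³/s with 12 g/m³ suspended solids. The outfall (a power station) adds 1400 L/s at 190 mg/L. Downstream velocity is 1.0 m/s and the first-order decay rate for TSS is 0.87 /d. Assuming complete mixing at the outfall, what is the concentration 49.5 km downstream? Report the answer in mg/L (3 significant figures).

8.36 mg/L

1400 L/s = 1.4 m³/s.
After complete mixing, C₀ = (1.4·190 + 140·12) / 141.4 = 13.76 mg/L.
Travel time t = 4.95e+04 m / 1.0 m/s = 4.95e+04 s = 0.5729 d.
C = 13.76·exp(−0.87·0.5729) = 13.76·0.6075 = 8.36 mg/L.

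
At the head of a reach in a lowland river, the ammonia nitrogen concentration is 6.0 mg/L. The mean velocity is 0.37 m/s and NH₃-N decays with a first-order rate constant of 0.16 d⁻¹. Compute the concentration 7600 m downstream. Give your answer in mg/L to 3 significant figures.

5.78 mg/L

Travel time t = 7600 m / 0.37 m/s = 7600/0.37 = 2.054e+04 s = 0.2377 d.
First-order decay: C = 6.0·exp(−0.16·0.2377) = 6.0·0.9627 = 5.776 mg/L.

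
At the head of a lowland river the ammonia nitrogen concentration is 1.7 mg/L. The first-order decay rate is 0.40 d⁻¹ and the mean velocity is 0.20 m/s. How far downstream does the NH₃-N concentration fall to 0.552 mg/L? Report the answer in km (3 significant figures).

From C = C₀·e^(−kt), t = ln(C₀/C)/k = ln(1.7/0.552)/0.40 = 1.125/0.40 = 2.812 d.
Distance = v·t = 0.20 m/s × 2.43e+05 s = 4.859e+04 m = 48.59 km.

48.6 km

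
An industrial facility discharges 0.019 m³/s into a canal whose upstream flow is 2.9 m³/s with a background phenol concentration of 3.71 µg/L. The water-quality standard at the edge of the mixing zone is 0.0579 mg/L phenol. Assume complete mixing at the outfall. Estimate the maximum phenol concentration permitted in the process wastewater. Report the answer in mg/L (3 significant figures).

3.71 µg/L = 0.00371 mg/L.
Mass balance: 0.0579·2.919 = 0.019·Cₑ + 2.9·0.00371.
Cₑ = (0.169 − 0.01076) / 0.019 = 8.329 mg/L.

8.33 mg/L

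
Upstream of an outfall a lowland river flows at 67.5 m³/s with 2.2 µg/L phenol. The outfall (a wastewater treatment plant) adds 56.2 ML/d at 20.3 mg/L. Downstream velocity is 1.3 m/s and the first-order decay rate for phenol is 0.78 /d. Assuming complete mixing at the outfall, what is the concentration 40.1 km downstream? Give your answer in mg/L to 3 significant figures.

56.2 ML/d = 0.6505 m³/s.
2.2 µg/L = 0.0022 mg/L.
After complete mixing, C₀ = (0.6505·20.3 + 67.5·0.0022) / 68.15 = 0.1959 mg/L.
Travel time t = 4.01e+04 m / 1.3 m/s = 3.085e+04 s = 0.357 d.
C = 0.1959·exp(−0.78·0.357) = 0.1959·0.7569 = 0.1483 mg/L.

0.148 mg/L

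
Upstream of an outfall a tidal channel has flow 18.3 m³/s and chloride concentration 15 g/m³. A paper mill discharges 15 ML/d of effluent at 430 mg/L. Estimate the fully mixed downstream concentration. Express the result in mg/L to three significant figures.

15 ML/d = 0.1736 m³/s.
Flow-weighted mixing gives C = (0.1736·430 + 18.3·15) / (0.1736 + 18.3) = 349.2/18.47 = 18.9 mg/L.

18.9 mg/L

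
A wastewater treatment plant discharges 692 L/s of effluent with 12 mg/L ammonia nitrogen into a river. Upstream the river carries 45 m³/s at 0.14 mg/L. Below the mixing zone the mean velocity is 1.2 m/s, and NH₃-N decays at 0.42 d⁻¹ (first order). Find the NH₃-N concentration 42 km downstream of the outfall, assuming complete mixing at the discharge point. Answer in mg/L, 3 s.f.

0.270 mg/L

692 L/s = 0.692 m³/s.
After complete mixing, C₀ = (0.692·12 + 45·0.14) / 45.69 = 0.3196 mg/L.
Travel time t = 4.2e+04 m / 1.2 m/s = 3.5e+04 s = 0.4051 d.
C = 0.3196·exp(−0.42·0.4051) = 0.3196·0.8435 = 0.2696 mg/L.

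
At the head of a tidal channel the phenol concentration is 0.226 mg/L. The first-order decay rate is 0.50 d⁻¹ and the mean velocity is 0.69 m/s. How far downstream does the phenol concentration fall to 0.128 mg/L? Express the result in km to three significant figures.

67.8 km

From C = C₀·e^(−kt), t = ln(C₀/C)/k = ln(0.226/0.128)/0.50 = 0.5685/0.50 = 1.137 d.
Distance = v·t = 0.69 m/s × 9.824e+04 s = 6.778e+04 m = 67.78 km.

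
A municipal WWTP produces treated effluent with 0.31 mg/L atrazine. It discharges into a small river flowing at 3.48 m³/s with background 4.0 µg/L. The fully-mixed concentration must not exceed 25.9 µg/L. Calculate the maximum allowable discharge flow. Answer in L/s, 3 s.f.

4.0 µg/L = 0.004 mg/L.
25.9 µg/L = 0.0259 mg/L.
Mass balance at complete mixing: C_std·(Q_w + Q_r) = Q_w·C_e + Q_r·C_b.
Rearranging, Q_w = Q_r·(C_std − C_b)/(C_e − C_std) = 3.48·(0.0259 − 0.004) / (0.31 − 0.0259) = 0.2683 m³/s.
= 268.3 L/s.

268 L/s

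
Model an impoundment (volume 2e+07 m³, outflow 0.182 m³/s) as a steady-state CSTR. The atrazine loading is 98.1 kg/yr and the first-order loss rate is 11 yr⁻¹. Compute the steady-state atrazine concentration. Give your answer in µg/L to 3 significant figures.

Outflow Q = 0.182 m³/s × 3.156e+07 s/yr = 5.743e+06 m³/yr.
Steady-state CSTR mass balance: W = Q·C + k·V·C, so C = W/(Q + kV).
Q + kV = 5.743e+06 + 11·2e+07 = 2.257e+08 m³/yr.
C = 98.1/2.257e+08 = 4.346e-07 kg/m³ = 0.0004346 mg/L = 0.4346 µg/L.

0.435 µg/L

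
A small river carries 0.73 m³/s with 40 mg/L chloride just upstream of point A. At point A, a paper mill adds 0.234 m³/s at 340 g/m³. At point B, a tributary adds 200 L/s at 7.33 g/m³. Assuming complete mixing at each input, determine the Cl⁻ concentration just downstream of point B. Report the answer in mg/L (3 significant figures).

94.7 mg/L

After input A: C = (0.73·40 + 0.234·340) / 0.964 = 112.8 mg/L.
200 L/s = 0.2 m³/s.
After input B: C = (0.964·112.8 + 0.2·7.33) / 1.164 = 94.7 mg/L.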